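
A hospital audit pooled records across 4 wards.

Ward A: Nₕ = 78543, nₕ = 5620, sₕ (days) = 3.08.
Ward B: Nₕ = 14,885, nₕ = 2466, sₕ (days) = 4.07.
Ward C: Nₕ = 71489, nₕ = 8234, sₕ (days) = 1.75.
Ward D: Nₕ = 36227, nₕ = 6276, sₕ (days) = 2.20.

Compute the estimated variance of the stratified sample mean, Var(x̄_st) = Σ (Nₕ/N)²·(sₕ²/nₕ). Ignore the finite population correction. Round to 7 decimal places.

N = 201144. Term for each stratum: Wₕ²sₕ²/nₕ.
Var(x̄_st) = 0.0002573747 + 0.0000367857 + 0.0000469818 + 0.0000250157 = 0.0003661580 → 0.0003662.

0.0003662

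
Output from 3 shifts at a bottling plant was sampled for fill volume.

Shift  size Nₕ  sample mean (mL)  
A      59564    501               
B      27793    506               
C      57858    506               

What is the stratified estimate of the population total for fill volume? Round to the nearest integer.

73180970

Estimate total by summing Nₕ·x̄ₕ over strata.
59564·501 + 27793·506 + 57858·506 = 29841564 + 14063258 + 29276148 = 73180970.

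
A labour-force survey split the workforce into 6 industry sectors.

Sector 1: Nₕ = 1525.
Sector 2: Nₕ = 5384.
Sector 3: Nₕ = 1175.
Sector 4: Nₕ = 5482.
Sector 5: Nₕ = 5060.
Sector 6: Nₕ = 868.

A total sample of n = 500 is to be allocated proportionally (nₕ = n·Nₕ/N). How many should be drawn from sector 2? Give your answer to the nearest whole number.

Share of sector 2 = 5384/19494 = 0.27619.
Allocate 500 × 0.27619 = 138.094... → 138.

138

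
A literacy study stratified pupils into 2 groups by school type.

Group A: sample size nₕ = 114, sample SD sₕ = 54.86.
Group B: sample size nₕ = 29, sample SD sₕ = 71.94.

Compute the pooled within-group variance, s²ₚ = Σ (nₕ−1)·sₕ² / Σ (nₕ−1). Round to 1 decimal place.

3439.7

Degrees of freedom: 113 + 28 = 141.
Σ(nₕ−1)sₕ² = 113·3009.6196 + 28·5175.3636 = 484997.1956.
s²ₚ = 484997.1956 / 141 = 3439.696... → 3439.7.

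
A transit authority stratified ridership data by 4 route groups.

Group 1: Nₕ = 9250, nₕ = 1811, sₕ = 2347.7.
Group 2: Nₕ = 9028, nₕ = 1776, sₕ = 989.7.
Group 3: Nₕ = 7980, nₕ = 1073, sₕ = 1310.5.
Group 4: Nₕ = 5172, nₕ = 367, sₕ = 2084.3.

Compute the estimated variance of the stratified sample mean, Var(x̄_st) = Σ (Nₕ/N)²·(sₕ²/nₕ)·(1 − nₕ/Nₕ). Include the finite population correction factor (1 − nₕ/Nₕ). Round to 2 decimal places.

635.65

N = 31430. Term for each stratum: Wₕ²sₕ²/nₕ·(1−nₕ/Nₕ).
Var(x̄_st) = 211.99923 + 36.55315 + 89.30544 + 297.79509 = 635.65291 → 635.65.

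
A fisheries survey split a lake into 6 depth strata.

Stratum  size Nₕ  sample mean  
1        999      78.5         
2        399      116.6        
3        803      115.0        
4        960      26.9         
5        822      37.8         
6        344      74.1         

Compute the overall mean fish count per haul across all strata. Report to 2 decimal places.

N = 999 + 399 + 803 + 960 + 822 + 344 = 4327.
Overall mean = Σ (Nₕ/N)·x̄ₕ — weight by population share, not a simple average.
Σ Nₕx̄ₕ = 999·78.5 + 399·116.6 + 803·115.0 + 960·26.9 + 822·37.8 + 344·74.1 = 78421.5 + 46523.4 + 92345 + 25824 + 31071.6 + 25490.4 = 299675.9.
Divide by N: 299675.9 / 4327 = 69.2572... → 69.26.

69.26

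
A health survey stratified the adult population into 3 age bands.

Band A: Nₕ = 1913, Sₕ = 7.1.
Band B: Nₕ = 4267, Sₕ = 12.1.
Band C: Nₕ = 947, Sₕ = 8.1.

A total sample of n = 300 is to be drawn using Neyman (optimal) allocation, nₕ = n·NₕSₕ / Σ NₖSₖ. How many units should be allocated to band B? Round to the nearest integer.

213

A: NₕSₕ = 1913·7.1 = 13582.3
B: NₕSₕ = 4267·12.1 = 51630.7
C: NₕSₕ = 947·8.1 = 7670.7
Σ NₕSₕ = 72883.7.
n_B = 300·51630.7/72883.7 = 212.520... → 213.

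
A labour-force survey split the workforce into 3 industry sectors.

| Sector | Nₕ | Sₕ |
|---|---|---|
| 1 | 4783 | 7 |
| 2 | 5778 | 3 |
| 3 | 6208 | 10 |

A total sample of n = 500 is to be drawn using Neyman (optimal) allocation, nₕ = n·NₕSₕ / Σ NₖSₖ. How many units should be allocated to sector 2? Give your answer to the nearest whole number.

77

Σ NₕSₕ = 4783·7 + 5778·3 + 6208·10 = 112895.
Share for 2: 17334/112895 = 0.15354.
n_2 = 500 × 0.15354 = 76.770... → 77.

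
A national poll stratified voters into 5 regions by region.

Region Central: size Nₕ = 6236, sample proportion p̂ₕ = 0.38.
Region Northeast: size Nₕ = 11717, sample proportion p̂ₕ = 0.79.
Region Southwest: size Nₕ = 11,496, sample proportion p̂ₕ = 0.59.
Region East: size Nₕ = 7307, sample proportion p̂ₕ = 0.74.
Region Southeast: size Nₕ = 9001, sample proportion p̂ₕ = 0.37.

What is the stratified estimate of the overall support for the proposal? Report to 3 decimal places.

0.593

N = 6236 + 11717 + 11496 + 7307 + 9001 = 45757.
Overall proportion = Σ (Nₕ/N)·p̂ₕ.
Σ Nₕp̂ₕ = 2369.68 + 9256.43 + 6782.64 + 5407.18 + 3330.37 = 27146.3.
27146.3 / 45757 = 0.59327... → 0.593.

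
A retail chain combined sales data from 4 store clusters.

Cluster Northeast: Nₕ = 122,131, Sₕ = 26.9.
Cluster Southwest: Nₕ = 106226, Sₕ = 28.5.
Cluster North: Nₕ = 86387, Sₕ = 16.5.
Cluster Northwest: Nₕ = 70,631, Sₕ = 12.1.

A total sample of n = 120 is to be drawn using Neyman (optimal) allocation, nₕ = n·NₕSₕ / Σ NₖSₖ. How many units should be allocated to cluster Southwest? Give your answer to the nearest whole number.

42

Northeast: NₕSₕ = 122131·26.9 = 3285323.9
Southwest: NₕSₕ = 106226·28.5 = 3027441
North: NₕSₕ = 86387·16.5 = 1425385.5
Northwest: NₕSₕ = 70631·12.1 = 854635.1
Σ NₕSₕ = 8592785.5.
n_Southwest = 120·3027441/8592785.5 = 42.279... → 42.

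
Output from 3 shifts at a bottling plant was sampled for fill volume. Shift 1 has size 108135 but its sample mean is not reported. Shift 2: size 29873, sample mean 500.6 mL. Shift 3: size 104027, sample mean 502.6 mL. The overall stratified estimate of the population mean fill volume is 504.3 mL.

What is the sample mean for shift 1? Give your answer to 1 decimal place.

507.0

N = 108135 + 29873 + 104027 = 242035.
Overall total = μ·N = 504.3·242035 = 122058250.5.
Subtract the known strata: 29873·500.6 + 104027·502.6 = 67238394.
Remaining total for shift 1: 122058250.5 − 67238394 = 54819856.5.
Divide by its size: 54819856.5 / 108135 = 506.958... → 507.0.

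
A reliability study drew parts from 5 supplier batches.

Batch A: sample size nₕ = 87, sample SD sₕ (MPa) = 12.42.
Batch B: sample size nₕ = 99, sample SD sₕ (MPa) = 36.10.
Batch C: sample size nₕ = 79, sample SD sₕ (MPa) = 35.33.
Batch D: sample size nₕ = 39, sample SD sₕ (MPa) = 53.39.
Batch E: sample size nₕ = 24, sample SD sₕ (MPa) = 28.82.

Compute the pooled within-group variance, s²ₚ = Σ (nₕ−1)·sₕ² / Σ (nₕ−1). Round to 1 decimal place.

A: (87−1)·12.42² = 86·154.2564 = 13266.0504
B: (99−1)·36.10² = 98·1303.21 = 127714.58
C: (79−1)·35.33² = 78·1248.2089 = 97360.2942
D: (39−1)·53.39² = 38·2850.4921 = 108318.6998
E: (24−1)·28.82² = 23·830.5924 = 19103.6252
Numerator = 365763.2496; denominator = Σ(nₕ−1) = 323.
s²ₚ = 365763.2496/323 = 1132.394... → 1132.4.

1132.4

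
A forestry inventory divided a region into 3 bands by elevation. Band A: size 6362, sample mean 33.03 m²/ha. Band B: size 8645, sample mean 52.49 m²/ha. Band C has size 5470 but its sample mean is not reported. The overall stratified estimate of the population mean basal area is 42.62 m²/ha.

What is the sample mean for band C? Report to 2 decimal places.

N = 6362 + 8645 + 5470 = 20477.
Overall total = μ·N = 42.62·20477 = 872729.74.
Subtract the known strata: 6362·33.03 + 8645·52.49 = 663912.91.
Remaining total for band C: 872729.74 − 663912.91 = 208816.83.
Divide by its size: 208816.83 / 5470 = 38.1749... → 38.17.

38.17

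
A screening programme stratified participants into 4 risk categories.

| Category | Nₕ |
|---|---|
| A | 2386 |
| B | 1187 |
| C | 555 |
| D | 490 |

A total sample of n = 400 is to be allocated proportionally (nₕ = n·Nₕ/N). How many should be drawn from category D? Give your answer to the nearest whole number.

42

N = 2386 + 1187 + 555 + 490 = 4618.
n_D = 400·490/4618 = 42.443... → 42.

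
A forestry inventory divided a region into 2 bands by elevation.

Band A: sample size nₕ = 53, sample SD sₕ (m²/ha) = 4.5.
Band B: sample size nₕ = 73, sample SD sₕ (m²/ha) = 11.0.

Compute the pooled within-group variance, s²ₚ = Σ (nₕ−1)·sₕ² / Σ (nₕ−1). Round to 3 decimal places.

78.750

A: (53−1)·4.5² = 52·20.25 = 1053
B: (73−1)·11.0² = 72·121 = 8712
Numerator = 9765; denominator = Σ(nₕ−1) = 124.
s²ₚ = 9765/124 = 78.75 → 78.750.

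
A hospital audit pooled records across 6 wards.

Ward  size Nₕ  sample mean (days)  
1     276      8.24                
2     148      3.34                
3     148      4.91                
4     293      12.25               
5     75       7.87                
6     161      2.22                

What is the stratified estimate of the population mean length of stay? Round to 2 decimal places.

x̄_st = (Σ Nₕx̄ₕ) / (Σ Nₕ) = (276·8.24 + 148·3.34 + 148·4.91 + 293·12.25 + 75·7.87 + 161·2.22) / 1101
= 8032.16 / 1101 = 7.2953... → 7.30.

7.30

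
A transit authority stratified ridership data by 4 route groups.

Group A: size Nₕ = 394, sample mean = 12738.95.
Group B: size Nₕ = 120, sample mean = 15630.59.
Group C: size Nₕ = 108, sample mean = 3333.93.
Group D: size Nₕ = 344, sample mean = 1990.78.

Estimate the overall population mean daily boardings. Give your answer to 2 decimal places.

8219.16

N = 394 + 120 + 108 + 344 = 966.
The stratified mean weights each stratum mean by its population share Nₕ/N.
Σ Nₕx̄ₕ = 394·12738.95 + 120·15630.59 + 108·3333.93 + 344·1990.78 = 5019146.3 + 1875670.8 + 360064.44 + 684828.32 = 7939709.86.
Divide by N: 7939709.86 / 966 = 8219.1613... → 8219.16.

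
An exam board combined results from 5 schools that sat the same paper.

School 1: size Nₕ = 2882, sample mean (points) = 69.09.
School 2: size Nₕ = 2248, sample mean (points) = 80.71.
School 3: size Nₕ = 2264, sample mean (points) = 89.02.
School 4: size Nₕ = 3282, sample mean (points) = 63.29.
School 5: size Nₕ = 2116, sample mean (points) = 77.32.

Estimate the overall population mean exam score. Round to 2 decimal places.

N = 2882 + 2248 + 2264 + 3282 + 2116 = 12792.
Overall mean = Σ (Nₕ/N)·x̄ₕ — weight by population share, not a simple average.
Σ Nₕx̄ₕ = 2882·69.09 + 2248·80.71 + 2264·89.02 + 3282·63.29 + 2116·77.32 = 199117.38 + 181436.08 + 201541.28 + 207717.78 + 163609.12 = 953421.64.
Divide by N: 953421.64 / 12792 = 74.5326... → 74.53.

74.53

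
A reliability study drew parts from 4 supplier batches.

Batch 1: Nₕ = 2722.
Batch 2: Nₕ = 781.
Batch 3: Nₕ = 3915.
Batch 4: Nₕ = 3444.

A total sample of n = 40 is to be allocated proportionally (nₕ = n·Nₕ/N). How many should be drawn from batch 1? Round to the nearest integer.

10

Share of batch 1 = 2722/10862 = 0.25060.
Allocate 40 × 0.25060 = 10.024... → 10.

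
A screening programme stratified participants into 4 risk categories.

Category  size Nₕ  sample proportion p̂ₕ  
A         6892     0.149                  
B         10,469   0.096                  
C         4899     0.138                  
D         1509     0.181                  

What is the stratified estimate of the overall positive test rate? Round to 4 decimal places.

0.1254

Wₕ = Nₕ/N with N = 23769: 0.2900, 0.4404, 0.2061, 0.0635.
p̂_st = 0.2900·0.149 + 0.4404·0.096 + 0.2061·0.138 + 0.0635·0.181 ≈ 0.125421... → 0.1254.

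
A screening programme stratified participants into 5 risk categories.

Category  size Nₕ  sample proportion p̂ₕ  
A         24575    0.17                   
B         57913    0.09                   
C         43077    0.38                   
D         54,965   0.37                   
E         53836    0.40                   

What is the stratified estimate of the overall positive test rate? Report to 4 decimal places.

N = 24575 + 57913 + 43077 + 54965 + 53836 = 234366.
Overall proportion = Σ (Nₕ/N)·p̂ₕ.
Σ Nₕp̂ₕ = 4177.75 + 5212.17 + 16369.26 + 20337.05 + 21534.4 = 67630.63.
67630.63 / 234366 = 0.288568... → 0.2886.

0.2886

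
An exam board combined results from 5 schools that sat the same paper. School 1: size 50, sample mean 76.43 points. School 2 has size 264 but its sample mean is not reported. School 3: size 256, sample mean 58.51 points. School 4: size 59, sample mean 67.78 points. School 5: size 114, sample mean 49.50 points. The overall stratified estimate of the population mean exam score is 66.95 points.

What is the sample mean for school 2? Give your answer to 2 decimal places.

Σ Nₕx̄ₕ = N·μ, so 264·x̄_2 = 743·66.95 − (50·76.43 + 256·58.51 + 59·67.78 + 114·49.50).
= 49743.85 − 28442.08 = 21301.77.
x̄_2 = 21301.77 / 264 = 80.6885... → 80.69.

80.69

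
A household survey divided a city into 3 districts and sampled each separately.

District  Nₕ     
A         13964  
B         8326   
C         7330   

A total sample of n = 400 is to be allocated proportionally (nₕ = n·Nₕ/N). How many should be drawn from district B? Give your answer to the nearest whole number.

N = 13964 + 8326 + 7330 = 29620.
n_B = 400·8326/29620 = 112.438... → 112.

112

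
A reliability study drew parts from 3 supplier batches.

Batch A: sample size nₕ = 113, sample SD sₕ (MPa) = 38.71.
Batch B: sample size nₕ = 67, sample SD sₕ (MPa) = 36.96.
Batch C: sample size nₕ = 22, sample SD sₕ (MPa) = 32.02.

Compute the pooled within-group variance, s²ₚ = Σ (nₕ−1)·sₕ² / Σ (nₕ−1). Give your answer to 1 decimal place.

1404.6

A: (113−1)·38.71² = 112·1498.4641 = 167827.9792
B: (67−1)·36.96² = 66·1366.0416 = 90158.7456
C: (22−1)·32.02² = 21·1025.2804 = 21530.8884
Numerator = 279517.6132; denominator = Σ(nₕ−1) = 199.
s²ₚ = 279517.6132/199 = 1404.611... → 1404.6.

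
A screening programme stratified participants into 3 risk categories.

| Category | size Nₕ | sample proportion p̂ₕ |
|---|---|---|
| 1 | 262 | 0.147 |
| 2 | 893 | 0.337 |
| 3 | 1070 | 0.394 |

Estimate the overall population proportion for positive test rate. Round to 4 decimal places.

0.3420

N = 262 + 893 + 1070 = 2225.
Overall proportion = Σ (Nₕ/N)·p̂ₕ.
Σ Nₕp̂ₕ = 38.514 + 300.941 + 421.58 = 761.035.
761.035 / 2225 = 0.342038... → 0.3420.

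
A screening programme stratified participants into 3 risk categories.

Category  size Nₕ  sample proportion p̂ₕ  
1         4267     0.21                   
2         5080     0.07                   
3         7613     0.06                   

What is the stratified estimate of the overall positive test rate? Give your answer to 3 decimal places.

Wₕ = Nₕ/N with N = 16960: 0.2516, 0.2995, 0.4489.
p̂_st = 0.2516·0.21 + 0.2995·0.07 + 0.4489·0.06 ≈ 0.10073... → 0.101.

0.101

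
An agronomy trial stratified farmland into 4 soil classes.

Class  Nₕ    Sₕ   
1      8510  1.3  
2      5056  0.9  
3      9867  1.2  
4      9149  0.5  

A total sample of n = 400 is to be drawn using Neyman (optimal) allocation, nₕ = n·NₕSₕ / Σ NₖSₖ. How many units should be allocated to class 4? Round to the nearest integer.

57

1: NₕSₕ = 8510·1.3 = 11063
2: NₕSₕ = 5056·0.9 = 4550.4
3: NₕSₕ = 9867·1.2 = 11840.4
4: NₕSₕ = 9149·0.5 = 4574.5
Σ NₕSₕ = 32028.3.
n_4 = 400·4574.5/32028.3 = 57.131... → 57.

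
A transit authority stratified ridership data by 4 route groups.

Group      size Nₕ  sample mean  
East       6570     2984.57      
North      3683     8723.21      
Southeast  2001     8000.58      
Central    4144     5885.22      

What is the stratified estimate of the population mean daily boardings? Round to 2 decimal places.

N = 6570 + 3683 + 2001 + 4144 = 16398.
Weight each subgroup mean by Nₕ/N and sum.
Σ Nₕx̄ₕ = 6570·2984.57 + 3683·8723.21 + 2001·8000.58 + 4144·5885.22 = 19608624.9 + 32127582.43 + 16009160.58 + 24388351.68 = 92133719.59.
Divide by N: 92133719.59 / 16398 = 5618.5949... → 5618.59.

5618.59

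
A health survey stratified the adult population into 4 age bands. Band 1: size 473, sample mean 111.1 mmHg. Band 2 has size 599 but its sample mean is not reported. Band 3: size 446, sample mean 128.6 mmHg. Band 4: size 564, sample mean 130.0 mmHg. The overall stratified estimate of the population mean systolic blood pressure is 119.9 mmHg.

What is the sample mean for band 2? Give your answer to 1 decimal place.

110.9

N = 473 + 599 + 446 + 564 = 2082.
Overall total = μ·N = 119.9·2082 = 249631.8.
Subtract the known strata: 473·111.1 + 446·128.6 + 564·130.0 = 183225.9.
Remaining total for band 2: 249631.8 − 183225.9 = 66405.9.
Divide by its size: 66405.9 / 599 = 110.861... → 110.9.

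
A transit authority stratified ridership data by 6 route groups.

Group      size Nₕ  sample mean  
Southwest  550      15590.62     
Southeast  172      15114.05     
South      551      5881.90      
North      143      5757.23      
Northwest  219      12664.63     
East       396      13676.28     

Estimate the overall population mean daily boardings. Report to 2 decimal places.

N = 550 + 172 + 551 + 143 + 219 + 396 = 2031.
Overall mean = Σ (Nₕ/N)·x̄ₕ — weight by population share, not a simple average.
Σ Nₕx̄ₕ = 550·15590.62 + 172·15114.05 + 551·5881.90 + 143·5757.23 + 219·12664.63 + 396·13676.28 = 8574841 + 2599616.6 + 3240926.9 + 823283.89 + 2773553.97 + 5415806.88 = 23428029.24.
Divide by N: 23428029.24 / 2031 = 11535.2187... → 11535.22.

11535.22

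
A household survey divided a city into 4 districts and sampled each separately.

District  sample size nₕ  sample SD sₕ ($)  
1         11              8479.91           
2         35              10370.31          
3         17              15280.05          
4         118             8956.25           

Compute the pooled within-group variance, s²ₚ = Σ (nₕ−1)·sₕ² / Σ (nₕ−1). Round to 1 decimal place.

98849306.4

Degrees of freedom: 10 + 34 + 16 + 117 = 177.
Σ(nₕ−1)sₕ² = 10·71908873.6081 + 34·107543329.4961 + 16·233479928.0025 + 117·80214414.0625 = 17496327232.3009.
s²ₚ = 17496327232.3009 / 177 = 98849306.397... → 98849306.4.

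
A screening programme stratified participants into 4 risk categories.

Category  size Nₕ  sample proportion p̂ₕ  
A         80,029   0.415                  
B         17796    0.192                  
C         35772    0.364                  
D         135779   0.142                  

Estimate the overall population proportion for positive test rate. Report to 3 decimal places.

0.256

Wₕ = Nₕ/N with N = 269376: 0.2971, 0.0661, 0.1328, 0.5041.
p̂_st = 0.2971·0.415 + 0.0661·0.192 + 0.1328·0.364 + 0.5041·0.142 ≈ 0.25589... → 0.256.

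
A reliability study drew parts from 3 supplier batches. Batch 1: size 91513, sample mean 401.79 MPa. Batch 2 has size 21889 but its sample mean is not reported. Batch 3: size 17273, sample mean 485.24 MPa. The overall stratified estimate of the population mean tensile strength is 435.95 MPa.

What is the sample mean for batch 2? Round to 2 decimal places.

539.87

N = 91513 + 21889 + 17273 = 130675.
Overall total = μ·N = 435.95·130675 = 56967766.25.
Subtract the known strata: 91513·401.79 + 17273·485.24 = 45150558.79.
Remaining total for batch 2: 56967766.25 − 45150558.79 = 11817207.46.
Divide by its size: 11817207.46 / 21889 = 539.8697... → 539.87.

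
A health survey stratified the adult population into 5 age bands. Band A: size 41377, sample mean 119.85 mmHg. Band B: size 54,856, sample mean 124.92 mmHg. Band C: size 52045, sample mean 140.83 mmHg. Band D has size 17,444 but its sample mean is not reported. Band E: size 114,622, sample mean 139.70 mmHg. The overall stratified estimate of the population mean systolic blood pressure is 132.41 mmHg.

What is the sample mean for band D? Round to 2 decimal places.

112.73

N = 41377 + 54856 + 52045 + 17444 + 114622 = 280344.
Overall total = μ·N = 132.41·280344 = 37120349.04.
Subtract the known strata: 41377·119.85 + 54856·124.92 + 52045·140.83 + 114622·139.70 = 35153835.72.
Remaining total for band D: 37120349.04 − 35153835.72 = 1966513.32.
Divide by its size: 1966513.32 / 17444 = 112.7329... → 112.73.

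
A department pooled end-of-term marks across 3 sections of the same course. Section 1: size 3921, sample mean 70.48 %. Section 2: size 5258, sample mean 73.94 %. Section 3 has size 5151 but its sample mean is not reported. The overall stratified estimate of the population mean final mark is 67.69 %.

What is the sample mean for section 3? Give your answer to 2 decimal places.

59.19

N = 3921 + 5258 + 5151 = 14330.
Overall total = μ·N = 67.69·14330 = 969997.7.
Subtract the known strata: 3921·70.48 + 5258·73.94 = 665128.6.
Remaining total for section 3: 969997.7 − 665128.6 = 304869.1.
Divide by its size: 304869.1 / 5151 = 59.1864... → 59.19.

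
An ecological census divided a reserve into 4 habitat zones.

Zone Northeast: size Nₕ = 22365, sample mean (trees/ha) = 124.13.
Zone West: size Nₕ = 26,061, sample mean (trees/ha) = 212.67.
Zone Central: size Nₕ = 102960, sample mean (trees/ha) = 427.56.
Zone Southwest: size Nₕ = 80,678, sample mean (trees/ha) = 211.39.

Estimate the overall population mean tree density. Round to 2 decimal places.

299.03

N = 232064; weights Wₕ = Nₕ/N = (0.0964, 0.1123, 0.4437, 0.3477).
x̄_st = Σ Wₕ·x̄ₕ = 0.0964·124.13 + 0.1123·212.67 + 0.4437·427.56 + 0.3477·211.39 ≈ 299.0324...
→ 299.03.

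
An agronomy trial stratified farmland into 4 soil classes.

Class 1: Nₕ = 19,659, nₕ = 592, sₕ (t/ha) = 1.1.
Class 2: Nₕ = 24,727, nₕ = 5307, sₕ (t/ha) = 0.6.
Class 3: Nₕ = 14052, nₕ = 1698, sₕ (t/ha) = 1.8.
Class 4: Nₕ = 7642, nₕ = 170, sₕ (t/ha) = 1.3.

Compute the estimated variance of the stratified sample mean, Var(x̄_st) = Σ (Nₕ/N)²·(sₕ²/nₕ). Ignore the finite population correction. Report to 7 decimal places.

0.0004096

N = 66080; Wₕ = Nₕ/N.
class 1: (19659/66080)²·1.1²/592 = 0.0001809033
class 2: (24727/66080)²·0.6²/5307 = 0.0000094985
class 3: (14052/66080)²·1.8²/1698 = 0.0000862866
class 4: (7642/66080)²·1.3²/170 = 0.0001329572
Sum = 0.0004096456 → 0.0004096.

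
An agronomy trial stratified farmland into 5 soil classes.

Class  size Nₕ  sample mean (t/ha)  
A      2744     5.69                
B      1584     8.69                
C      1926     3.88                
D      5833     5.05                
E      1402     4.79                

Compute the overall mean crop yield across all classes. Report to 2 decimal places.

N = 2744 + 1584 + 1926 + 5833 + 1402 = 13489.
Weight each subgroup mean by Nₕ/N and sum.
Σ Nₕx̄ₕ = 2744·5.69 + 1584·8.69 + 1926·3.88 + 5833·5.05 + 1402·4.79 = 15613.36 + 13764.96 + 7472.88 + 29456.65 + 6715.58 = 73023.43.
Divide by N: 73023.43 / 13489 = 5.4136... → 5.41.

5.41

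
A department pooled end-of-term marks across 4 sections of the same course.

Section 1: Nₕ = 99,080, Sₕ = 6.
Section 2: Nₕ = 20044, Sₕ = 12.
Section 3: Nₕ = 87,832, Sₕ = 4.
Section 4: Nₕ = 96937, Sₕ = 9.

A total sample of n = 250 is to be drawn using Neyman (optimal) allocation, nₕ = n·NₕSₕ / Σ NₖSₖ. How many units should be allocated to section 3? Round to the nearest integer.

43

Σ NₕSₕ = 99080·6 + 20044·12 + 87832·4 + 96937·9 = 2058769.
Share for 3: 351328/2058769 = 0.17065.
n_3 = 250 × 0.17065 = 42.662... → 43.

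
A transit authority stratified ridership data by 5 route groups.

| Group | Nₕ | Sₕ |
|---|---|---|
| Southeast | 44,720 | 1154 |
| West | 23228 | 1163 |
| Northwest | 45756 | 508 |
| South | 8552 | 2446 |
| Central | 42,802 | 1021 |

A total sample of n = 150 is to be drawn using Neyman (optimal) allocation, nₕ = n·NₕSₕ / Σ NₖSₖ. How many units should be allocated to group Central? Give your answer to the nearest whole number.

Σ NₕSₕ = 44720·1154 + 23228·1163 + 45756·508 + 8552·2446 + 42802·1021 = 166484126.
Share for Central: 43700842/166484126 = 0.26249.
n_Central = 150 × 0.26249 = 39.374... → 39.

39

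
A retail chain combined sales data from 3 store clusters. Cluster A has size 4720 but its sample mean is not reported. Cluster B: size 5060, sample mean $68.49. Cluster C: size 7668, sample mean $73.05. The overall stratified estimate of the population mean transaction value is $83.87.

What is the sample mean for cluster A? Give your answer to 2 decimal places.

117.94

N = 4720 + 5060 + 7668 = 17448.
Overall total = μ·N = 83.87·17448 = 1463363.76.
Subtract the known strata: 5060·68.49 + 7668·73.05 = 906706.8.
Remaining total for cluster A: 1463363.76 − 906706.8 = 556656.96.
Divide by its size: 556656.96 / 4720 = 117.9358... → 117.94.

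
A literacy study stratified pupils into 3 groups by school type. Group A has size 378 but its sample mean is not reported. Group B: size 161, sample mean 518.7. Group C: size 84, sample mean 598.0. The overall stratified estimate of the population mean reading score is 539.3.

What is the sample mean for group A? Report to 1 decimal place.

535.0

N = 378 + 161 + 84 = 623.
Overall total = μ·N = 539.3·623 = 335983.9.
Subtract the known strata: 161·518.7 + 84·598.0 = 133742.7.
Remaining total for group A: 335983.9 − 133742.7 = 202241.2.
Divide by its size: 202241.2 / 378 = 535.030... → 535.0.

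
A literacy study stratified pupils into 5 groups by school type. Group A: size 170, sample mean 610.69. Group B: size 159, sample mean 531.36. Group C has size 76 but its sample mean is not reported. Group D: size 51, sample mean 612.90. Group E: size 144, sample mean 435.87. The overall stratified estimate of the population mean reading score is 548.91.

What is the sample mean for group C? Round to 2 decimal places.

618.67

N = 170 + 159 + 76 + 51 + 144 = 600.
Overall total = μ·N = 548.91·600 = 329346.
Subtract the known strata: 170·610.69 + 159·531.36 + 51·612.90 + 144·435.87 = 282326.72.
Remaining total for group C: 329346 − 282326.72 = 47019.28.
Divide by its size: 47019.28 / 76 = 618.6747... → 618.67.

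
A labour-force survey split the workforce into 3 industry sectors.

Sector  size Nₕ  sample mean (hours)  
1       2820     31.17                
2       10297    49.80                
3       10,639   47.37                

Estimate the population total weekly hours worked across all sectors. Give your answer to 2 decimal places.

1: 2820·31.17 = 87899.4
2: 10297·49.80 = 512790.6
3: 10639·47.37 = 503969.43
τ̂ = Σ Nₕx̄ₕ = 1104659.43.

1104659.43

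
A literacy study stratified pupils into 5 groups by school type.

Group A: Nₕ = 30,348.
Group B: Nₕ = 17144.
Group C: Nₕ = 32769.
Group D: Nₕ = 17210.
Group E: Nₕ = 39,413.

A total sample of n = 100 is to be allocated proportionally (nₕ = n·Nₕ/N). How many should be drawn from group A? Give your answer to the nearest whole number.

22

N = 30348 + 17144 + 32769 + 17210 + 39413 = 136884.
n_A = 100·30348/136884 = 22.171... → 22.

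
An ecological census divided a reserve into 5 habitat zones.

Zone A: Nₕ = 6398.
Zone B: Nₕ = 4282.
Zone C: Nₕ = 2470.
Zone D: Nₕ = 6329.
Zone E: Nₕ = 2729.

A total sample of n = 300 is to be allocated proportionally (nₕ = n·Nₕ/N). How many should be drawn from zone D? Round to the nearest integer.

85

N = 6398 + 4282 + 2470 + 6329 + 2729 = 22208.
n_D = 300·6329/22208 = 85.496... → 85.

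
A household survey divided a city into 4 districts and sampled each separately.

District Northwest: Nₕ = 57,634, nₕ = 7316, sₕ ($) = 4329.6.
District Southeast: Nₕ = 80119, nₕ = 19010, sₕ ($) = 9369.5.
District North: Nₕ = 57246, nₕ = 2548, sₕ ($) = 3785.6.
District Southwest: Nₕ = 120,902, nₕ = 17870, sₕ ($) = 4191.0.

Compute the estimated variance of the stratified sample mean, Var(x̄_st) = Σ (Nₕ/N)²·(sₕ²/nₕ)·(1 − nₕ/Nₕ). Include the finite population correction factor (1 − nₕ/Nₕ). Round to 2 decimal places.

N = 315901. Term for each stratum: Wₕ²sₕ²/nₕ·(1−nₕ/Nₕ).
Var(x̄_st) = 74.45982 + 226.56322 + 176.47558 + 122.69147 = 600.19009 → 600.19.

600.19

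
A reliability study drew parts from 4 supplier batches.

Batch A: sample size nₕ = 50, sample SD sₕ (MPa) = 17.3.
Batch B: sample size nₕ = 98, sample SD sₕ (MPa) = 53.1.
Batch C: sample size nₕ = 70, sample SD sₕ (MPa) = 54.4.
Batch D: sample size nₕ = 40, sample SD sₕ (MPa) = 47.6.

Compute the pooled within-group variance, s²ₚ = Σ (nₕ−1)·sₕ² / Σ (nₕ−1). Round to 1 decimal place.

Degrees of freedom: 49 + 97 + 69 + 39 = 254.
Σ(nₕ−1)sₕ² = 49·299.29 + 97·2819.61 + 69·2959.36 + 39·2265.76 = 580727.86.
s²ₚ = 580727.86 / 254 = 2286.330... → 2286.3.

2286.3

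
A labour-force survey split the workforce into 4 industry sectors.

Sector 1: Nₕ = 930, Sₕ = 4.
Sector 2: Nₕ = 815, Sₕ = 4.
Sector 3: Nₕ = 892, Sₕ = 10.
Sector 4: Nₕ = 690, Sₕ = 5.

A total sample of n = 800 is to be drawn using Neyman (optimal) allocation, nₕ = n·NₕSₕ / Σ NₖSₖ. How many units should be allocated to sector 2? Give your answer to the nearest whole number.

135

Σ NₕSₕ = 930·4 + 815·4 + 892·10 + 690·5 = 19350.
Share for 2: 3260/19350 = 0.16848.
n_2 = 800 × 0.16848 = 134.780... → 135.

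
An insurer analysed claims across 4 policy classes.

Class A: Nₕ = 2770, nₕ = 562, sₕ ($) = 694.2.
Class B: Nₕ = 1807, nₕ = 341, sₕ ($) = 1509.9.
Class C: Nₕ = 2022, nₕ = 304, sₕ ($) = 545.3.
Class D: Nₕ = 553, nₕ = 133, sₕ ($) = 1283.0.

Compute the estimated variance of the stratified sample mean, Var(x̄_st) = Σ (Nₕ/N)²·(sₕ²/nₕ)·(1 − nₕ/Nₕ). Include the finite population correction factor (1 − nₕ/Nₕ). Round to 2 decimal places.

N = 7152. Term for each stratum: Wₕ²sₕ²/nₕ·(1−nₕ/Nₕ).
Var(x̄_st) = 102.53136 + 346.24149 + 66.42732 + 56.19803 = 571.39819 → 571.40.

571.40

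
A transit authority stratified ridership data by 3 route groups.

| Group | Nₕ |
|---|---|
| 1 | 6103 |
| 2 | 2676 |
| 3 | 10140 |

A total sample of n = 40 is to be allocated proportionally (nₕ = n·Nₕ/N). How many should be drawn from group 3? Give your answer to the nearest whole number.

Share of group 3 = 10140/18919 = 0.53597.
Allocate 40 × 0.53597 = 21.439... → 21.

21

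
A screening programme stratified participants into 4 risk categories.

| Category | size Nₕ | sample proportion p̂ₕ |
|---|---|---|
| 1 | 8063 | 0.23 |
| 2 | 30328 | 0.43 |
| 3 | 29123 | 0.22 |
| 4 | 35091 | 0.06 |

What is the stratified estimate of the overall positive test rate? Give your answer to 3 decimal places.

0.228

N = 8063 + 30328 + 29123 + 35091 = 102605.
Overall proportion = Σ (Nₕ/N)·p̂ₕ.
Σ Nₕp̂ₕ = 1854.49 + 13041.04 + 6407.06 + 2105.46 = 23408.05.
23408.05 / 102605 = 0.22814... → 0.228.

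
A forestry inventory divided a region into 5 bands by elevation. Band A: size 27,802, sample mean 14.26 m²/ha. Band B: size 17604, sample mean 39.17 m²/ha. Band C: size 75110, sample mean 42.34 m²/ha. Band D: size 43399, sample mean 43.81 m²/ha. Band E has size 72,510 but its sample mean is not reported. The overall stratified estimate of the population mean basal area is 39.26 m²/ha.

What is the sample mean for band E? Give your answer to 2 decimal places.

N = 27802 + 17604 + 75110 + 43399 + 72510 = 236425.
Overall total = μ·N = 39.26·236425 = 9282045.5.
Subtract the known strata: 27802·14.26 + 17604·39.17 + 75110·42.34 + 43399·43.81 = 6167472.79.
Remaining total for band E: 9282045.5 − 6167472.79 = 3114572.71.
Divide by its size: 3114572.71 / 72510 = 42.9537... → 42.95.

42.95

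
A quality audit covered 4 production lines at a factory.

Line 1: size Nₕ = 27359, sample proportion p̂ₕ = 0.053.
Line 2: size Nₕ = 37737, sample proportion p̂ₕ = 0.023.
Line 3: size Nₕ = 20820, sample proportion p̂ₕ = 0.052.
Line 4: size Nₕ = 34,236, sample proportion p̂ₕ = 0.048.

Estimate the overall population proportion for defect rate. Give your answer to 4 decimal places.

0.0420

Wₕ = Nₕ/N with N = 120152: 0.2277, 0.3141, 0.1733, 0.2849.
p̂_st = 0.2277·0.053 + 0.3141·0.023 + 0.1733·0.052 + 0.2849·0.048 ≈ 0.041980... → 0.0420.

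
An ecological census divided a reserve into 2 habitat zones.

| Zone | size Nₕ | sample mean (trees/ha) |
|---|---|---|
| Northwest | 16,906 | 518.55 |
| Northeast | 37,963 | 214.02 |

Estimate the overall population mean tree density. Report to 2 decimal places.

N = 54869; weights Wₕ = Nₕ/N = (0.3081, 0.6919).
x̄_st = Σ Wₕ·x̄ₕ = 0.3081·518.55 + 0.6919·214.02 ≈ 307.8505...
→ 307.85.

307.85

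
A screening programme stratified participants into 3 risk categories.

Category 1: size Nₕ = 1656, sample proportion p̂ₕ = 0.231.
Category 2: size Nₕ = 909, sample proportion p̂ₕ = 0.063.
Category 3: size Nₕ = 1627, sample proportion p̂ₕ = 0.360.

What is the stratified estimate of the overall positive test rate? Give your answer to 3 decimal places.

Wₕ = Nₕ/N with N = 4192: 0.3950, 0.2168, 0.3881.
p̂_st = 0.3950·0.231 + 0.2168·0.063 + 0.3881·0.360 ≈ 0.24464... → 0.245.

0.245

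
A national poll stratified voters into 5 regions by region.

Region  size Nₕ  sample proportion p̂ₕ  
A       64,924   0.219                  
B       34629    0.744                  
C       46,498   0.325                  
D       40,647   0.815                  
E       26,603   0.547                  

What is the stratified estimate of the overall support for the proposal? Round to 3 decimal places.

N = 64924 + 34629 + 46498 + 40647 + 26603 = 213301.
Overall proportion = Σ (Nₕ/N)·p̂ₕ.
Σ Nₕp̂ₕ = 14218.356 + 25763.976 + 15111.85 + 33127.305 + 14551.841 = 102773.328.
102773.328 / 213301 = 0.48182... → 0.482.

0.482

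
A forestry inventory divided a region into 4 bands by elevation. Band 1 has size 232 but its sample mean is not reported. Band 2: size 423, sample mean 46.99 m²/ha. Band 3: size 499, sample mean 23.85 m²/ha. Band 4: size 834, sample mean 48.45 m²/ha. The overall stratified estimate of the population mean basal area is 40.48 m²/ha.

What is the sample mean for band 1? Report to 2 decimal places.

35.73

N = 232 + 423 + 499 + 834 = 1988.
Overall total = μ·N = 40.48·1988 = 80474.24.
Subtract the known strata: 423·46.99 + 499·23.85 + 834·48.45 = 72185.22.
Remaining total for band 1: 80474.24 − 72185.22 = 8289.02.
Divide by its size: 8289.02 / 232 = 35.7285... → 35.73.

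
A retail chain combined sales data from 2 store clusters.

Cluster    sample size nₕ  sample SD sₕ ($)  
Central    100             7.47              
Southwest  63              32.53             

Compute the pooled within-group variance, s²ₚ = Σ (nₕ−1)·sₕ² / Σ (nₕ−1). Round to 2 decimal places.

441.82

Degrees of freedom: 99 + 62 = 161.
Σ(nₕ−1)sₕ² = 99·55.8009 + 62·1058.2009 = 71132.7449.
s²ₚ = 71132.7449 / 161 = 441.8183... → 441.82.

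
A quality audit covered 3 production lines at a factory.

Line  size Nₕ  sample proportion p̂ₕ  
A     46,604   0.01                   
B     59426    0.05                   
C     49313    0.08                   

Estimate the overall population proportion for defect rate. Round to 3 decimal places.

0.048

N = 46604 + 59426 + 49313 = 155343.
Overall proportion = Σ (Nₕ/N)·p̂ₕ.
Σ Nₕp̂ₕ = 466.04 + 2971.3 + 3945.04 = 7382.38.
7382.38 / 155343 = 0.04752... → 0.048.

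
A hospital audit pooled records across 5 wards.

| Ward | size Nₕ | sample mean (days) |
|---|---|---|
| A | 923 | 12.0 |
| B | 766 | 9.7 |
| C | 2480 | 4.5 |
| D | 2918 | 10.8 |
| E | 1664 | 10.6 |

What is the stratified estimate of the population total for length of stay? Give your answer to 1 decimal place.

A: 923·12.0 = 11076
B: 766·9.7 = 7430.2
C: 2480·4.5 = 11160
D: 2918·10.8 = 31514.4
E: 1664·10.6 = 17638.4
τ̂ = Σ Nₕx̄ₕ = 78819.0.

78819.0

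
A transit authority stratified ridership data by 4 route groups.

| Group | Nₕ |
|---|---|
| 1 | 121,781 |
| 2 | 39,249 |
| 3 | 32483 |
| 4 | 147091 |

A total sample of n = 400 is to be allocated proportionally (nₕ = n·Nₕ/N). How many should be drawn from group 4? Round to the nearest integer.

Share of group 4 = 147091/340604 = 0.43185.
Allocate 400 × 0.43185 = 172.741... → 173.

173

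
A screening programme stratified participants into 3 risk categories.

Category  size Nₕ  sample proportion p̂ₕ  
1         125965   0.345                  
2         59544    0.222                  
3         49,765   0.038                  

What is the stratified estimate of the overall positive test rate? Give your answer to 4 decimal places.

Wₕ = Nₕ/N with N = 235274: 0.5354, 0.2531, 0.2115.
p̂_st = 0.5354·0.345 + 0.2531·0.222 + 0.2115·0.038 ≈ 0.248934... → 0.2489.

0.2489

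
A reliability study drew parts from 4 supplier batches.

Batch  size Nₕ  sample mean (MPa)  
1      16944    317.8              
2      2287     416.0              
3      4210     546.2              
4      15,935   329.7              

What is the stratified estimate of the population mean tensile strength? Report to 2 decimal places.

352.74

N = 16944 + 2287 + 4210 + 15935 = 39376.
Weight each subgroup mean by Nₕ/N and sum.
Σ Nₕx̄ₕ = 16944·317.8 + 2287·416.0 + 4210·546.2 + 15935·329.7 = 5384803.2 + 951392 + 2299502 + 5253769.5 = 13889466.7.
Divide by N: 13889466.7 / 39376 = 352.7394... → 352.74.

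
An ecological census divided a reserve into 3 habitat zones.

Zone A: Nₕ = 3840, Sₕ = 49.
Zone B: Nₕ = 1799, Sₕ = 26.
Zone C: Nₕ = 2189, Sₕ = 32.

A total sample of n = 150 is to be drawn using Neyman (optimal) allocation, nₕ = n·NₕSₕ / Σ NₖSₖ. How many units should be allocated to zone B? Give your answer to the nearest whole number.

23

A: NₕSₕ = 3840·49 = 188160
B: NₕSₕ = 1799·26 = 46774
C: NₕSₕ = 2189·32 = 70048
Σ NₕSₕ = 304982.
n_B = 150·46774/304982 = 23.005... → 23.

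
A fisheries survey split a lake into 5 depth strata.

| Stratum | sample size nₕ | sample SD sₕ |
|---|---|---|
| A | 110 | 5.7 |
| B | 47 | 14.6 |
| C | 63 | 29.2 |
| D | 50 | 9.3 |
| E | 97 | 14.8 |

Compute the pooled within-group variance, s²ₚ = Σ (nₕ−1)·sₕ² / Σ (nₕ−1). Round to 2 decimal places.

A: (110−1)·5.7² = 109·32.49 = 3541.41
B: (47−1)·14.6² = 46·213.16 = 9805.36
C: (63−1)·29.2² = 62·852.64 = 52863.68
D: (50−1)·9.3² = 49·86.49 = 4238.01
E: (97−1)·14.8² = 96·219.04 = 21027.84
Numerator = 91476.3; denominator = Σ(nₕ−1) = 362.
s²ₚ = 91476.3/362 = 252.6970... → 252.70.

252.70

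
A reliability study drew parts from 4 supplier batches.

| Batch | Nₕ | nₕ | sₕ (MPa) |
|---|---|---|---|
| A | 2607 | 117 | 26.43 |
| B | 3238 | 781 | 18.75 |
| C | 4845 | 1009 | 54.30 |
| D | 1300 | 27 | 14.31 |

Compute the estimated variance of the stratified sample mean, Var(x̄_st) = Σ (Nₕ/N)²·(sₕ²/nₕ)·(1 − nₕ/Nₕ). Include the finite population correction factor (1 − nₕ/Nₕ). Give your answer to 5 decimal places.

N = 11990. Term for each stratum: Wₕ²sₕ²/nₕ·(1−nₕ/Nₕ).
Var(x̄_st) = 0.26959416 + 0.02491123 + 0.37778308 + 0.08730697 = 0.75959543 → 0.75960.

0.75960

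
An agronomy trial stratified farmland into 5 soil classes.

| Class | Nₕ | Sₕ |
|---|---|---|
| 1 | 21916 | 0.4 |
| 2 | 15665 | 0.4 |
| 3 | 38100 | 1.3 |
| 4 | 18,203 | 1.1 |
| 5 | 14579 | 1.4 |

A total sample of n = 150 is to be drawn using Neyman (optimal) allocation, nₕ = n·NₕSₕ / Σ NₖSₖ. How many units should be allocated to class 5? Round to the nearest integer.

29

Σ NₕSₕ = 21916·0.4 + 15665·0.4 + 38100·1.3 + 18203·1.1 + 14579·1.4 = 104996.3.
Share for 5: 20410.6/104996.3 = 0.19439.
n_5 = 150 × 0.19439 = 29.159... → 29.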